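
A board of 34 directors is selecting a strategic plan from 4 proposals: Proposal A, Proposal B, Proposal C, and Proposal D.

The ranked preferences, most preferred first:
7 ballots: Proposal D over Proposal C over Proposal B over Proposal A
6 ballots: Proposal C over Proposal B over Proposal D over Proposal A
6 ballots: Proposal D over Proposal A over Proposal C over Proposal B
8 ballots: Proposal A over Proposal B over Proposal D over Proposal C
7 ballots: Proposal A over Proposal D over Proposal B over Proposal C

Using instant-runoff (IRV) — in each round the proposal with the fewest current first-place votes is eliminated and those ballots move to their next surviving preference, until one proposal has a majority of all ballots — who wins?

Proposal D

Round 1: Proposal A 15, Proposal B 0, Proposal C 6, Proposal D 13. Proposal B eliminated.
Round 2: Proposal A 15, Proposal C 6, Proposal D 13. Proposal C eliminated.
Round 3: Proposal A 15, Proposal D 19. Proposal D has a majority (≥18).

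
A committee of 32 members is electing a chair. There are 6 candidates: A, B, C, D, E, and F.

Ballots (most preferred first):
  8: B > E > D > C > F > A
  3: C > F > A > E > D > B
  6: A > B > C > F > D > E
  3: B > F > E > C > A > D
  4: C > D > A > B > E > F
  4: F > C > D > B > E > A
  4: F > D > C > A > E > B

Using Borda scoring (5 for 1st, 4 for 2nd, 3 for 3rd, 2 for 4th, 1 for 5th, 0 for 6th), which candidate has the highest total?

C

A: 8×0 + 3×3 + 6×5 + 3×1 + 4×3 + 4×0 + 4×2 = 62
B: 8×5 + 3×0 + 6×4 + 3×5 + 4×2 + 4×2 + 4×0 = 95
C: 8×2 + 3×5 + 6×3 + 3×2 + 4×5 + 4×4 + 4×3 = 103
D: 8×3 + 3×1 + 6×1 + 3×0 + 4×4 + 4×3 + 4×4 = 77
E: 8×4 + 3×2 + 6×0 + 3×3 + 4×1 + 4×1 + 4×1 = 59
F: 8×1 + 3×4 + 6×2 + 3×4 + 4×0 + 4×5 + 4×5 = 84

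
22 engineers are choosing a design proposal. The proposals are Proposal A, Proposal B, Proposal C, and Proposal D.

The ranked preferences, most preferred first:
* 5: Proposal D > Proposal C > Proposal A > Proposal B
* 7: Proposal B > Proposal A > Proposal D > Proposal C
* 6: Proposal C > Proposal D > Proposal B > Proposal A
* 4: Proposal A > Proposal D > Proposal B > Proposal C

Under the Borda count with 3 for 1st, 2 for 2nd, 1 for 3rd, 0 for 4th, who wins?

Proposal D

Proposal A: 5×1 + 7×2 + 6×0 + 4×3 = 31
Proposal B: 5×0 + 7×3 + 6×1 + 4×1 = 31
Proposal C: 5×2 + 7×0 + 6×3 + 4×0 = 28
Proposal D: 5×3 + 7×1 + 6×2 + 4×2 = 42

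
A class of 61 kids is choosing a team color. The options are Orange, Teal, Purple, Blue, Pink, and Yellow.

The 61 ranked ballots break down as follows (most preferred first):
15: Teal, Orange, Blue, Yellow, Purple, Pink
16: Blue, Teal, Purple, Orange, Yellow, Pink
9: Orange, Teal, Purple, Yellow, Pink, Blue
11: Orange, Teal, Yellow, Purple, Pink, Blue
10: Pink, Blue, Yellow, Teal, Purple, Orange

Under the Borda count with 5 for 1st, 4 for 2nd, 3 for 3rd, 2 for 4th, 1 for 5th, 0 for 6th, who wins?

Orange: 15×4 + 16×2 + 9×5 + 11×5 + 10×0 = 192
Teal: 15×5 + 16×4 + 9×4 + 11×4 + 10×2 = 239
Purple: 15×1 + 16×3 + 9×3 + 11×2 + 10×1 = 122
Blue: 15×3 + 16×5 + 9×0 + 11×0 + 10×4 = 165
Pink: 15×0 + 16×0 + 9×1 + 11×1 + 10×5 = 70
Yellow: 15×2 + 16×1 + 9×2 + 11×3 + 10×3 = 127

Teal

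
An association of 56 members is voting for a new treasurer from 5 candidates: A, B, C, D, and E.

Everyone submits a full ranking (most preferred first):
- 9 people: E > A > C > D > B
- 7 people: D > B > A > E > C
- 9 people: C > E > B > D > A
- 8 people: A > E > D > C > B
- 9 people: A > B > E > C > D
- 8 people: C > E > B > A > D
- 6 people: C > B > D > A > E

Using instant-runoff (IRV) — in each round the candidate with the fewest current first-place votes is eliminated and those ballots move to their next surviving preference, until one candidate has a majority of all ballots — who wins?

A

Round 1: A 17, B 0, C 23, D 7, E 9. B eliminated.
Round 2: A 17, C 23, D 7, E 9. D eliminated.
Round 3: A 24, C 23, E 9. E eliminated.
Round 4: A 33, C 23. A has a majority (≥29).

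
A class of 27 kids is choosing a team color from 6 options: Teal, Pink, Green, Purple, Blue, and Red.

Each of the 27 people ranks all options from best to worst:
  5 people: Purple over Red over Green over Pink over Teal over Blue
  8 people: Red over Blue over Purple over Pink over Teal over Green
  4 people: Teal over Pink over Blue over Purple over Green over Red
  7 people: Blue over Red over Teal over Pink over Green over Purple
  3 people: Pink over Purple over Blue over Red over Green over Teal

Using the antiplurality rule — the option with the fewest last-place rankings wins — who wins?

Pink

Last-place votes: Teal 3, Pink 0, Green 8, Purple 7, Blue 5, Red 4.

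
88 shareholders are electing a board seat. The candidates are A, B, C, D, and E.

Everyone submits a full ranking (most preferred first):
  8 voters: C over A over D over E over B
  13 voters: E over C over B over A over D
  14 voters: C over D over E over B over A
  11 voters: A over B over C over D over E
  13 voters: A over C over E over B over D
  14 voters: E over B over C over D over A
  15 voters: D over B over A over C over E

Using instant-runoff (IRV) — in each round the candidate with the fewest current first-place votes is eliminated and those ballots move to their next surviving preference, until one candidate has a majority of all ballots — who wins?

A

Round 1: A 24, B 0, C 22, D 15, E 27. B eliminated.
Round 2: A 24, C 22, D 15, E 27. D eliminated.
Round 3: A 39, C 22, E 27. C eliminated.
Round 4: A 47, E 41. A has a majority (≥45).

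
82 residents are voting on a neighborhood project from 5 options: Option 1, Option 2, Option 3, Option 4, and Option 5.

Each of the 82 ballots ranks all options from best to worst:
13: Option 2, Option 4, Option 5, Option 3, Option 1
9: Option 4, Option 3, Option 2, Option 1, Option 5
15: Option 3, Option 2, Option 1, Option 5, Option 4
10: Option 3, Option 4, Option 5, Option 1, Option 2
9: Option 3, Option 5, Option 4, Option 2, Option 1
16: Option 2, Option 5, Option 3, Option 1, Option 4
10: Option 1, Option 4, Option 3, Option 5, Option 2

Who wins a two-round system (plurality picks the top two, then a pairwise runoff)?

Option 3

Round 1 first-place votes: Option 1 10, Option 2 29, Option 3 34, Option 4 9, Option 5 0. Option 3 and Option 2 advance.
Runoff: Option 3 is ranked above Option 2 on 53 ballots, Option 2 above Option 3 on 29.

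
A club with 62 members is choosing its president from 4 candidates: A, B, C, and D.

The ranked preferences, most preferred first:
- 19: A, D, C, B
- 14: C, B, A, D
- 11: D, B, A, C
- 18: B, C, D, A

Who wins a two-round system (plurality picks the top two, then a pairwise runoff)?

Round 1 first-place votes: A 19, B 18, C 14, D 11. A and B advance.
Runoff: A is ranked above B on 19 ballots, B above A on 43.

B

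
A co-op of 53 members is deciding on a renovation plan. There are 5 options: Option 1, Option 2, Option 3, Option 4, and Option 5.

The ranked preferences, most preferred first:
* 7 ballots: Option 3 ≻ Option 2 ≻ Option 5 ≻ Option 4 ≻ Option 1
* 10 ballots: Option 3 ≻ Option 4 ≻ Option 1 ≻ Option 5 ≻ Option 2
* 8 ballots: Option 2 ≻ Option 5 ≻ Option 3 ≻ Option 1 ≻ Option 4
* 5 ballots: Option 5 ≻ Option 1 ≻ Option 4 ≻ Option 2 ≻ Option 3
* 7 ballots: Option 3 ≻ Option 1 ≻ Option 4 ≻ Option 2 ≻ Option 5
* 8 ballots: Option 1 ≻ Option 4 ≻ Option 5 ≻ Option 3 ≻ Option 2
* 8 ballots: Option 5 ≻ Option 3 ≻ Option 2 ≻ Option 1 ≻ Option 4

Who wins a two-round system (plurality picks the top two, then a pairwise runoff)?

Option 5

Round 1 first-place votes: Option 1 8, Option 2 8, Option 3 24, Option 4 0, Option 5 13. Option 3 and Option 5 advance.
Runoff: Option 3 is ranked above Option 5 on 24 ballots, Option 5 above Option 3 on 29.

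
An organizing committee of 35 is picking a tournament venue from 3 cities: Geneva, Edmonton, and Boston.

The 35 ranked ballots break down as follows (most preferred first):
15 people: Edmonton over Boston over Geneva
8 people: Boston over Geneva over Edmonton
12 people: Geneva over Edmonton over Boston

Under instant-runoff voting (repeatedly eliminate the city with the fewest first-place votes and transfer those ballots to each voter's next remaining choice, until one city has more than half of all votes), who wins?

Round 1: Geneva 12, Edmonton 15, Boston 8. Boston eliminated.
Round 2: Geneva 20, Edmonton 15. Geneva has a majority (≥18).

Geneva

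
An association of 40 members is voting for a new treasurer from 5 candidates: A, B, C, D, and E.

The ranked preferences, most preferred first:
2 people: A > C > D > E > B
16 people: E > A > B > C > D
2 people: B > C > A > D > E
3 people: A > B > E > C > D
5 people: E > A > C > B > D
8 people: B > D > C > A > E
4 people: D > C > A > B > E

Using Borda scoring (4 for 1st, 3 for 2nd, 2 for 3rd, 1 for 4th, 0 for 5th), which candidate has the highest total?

A: 2×4 + 16×3 + 2×2 + 3×4 + 5×3 + 8×1 + 4×2 = 103
B: 2×0 + 16×2 + 2×4 + 3×3 + 5×1 + 8×4 + 4×1 = 90
C: 2×3 + 16×1 + 2×3 + 3×1 + 5×2 + 8×2 + 4×3 = 69
D: 2×2 + 16×0 + 2×1 + 3×0 + 5×0 + 8×3 + 4×4 = 46
E: 2×1 + 16×4 + 2×0 + 3×2 + 5×4 + 8×0 + 4×0 = 92

A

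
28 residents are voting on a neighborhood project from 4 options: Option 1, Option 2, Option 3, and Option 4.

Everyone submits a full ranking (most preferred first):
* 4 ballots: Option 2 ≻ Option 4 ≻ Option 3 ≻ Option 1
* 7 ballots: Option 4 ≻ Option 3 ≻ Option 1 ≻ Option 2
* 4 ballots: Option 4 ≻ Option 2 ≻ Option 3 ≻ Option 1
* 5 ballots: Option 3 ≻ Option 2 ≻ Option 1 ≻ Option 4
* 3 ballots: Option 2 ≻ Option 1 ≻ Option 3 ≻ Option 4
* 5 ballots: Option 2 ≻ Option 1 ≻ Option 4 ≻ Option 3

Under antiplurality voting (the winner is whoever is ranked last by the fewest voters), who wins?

Last-place votes: Option 1 8, Option 2 7, Option 3 5, Option 4 8.

Option 3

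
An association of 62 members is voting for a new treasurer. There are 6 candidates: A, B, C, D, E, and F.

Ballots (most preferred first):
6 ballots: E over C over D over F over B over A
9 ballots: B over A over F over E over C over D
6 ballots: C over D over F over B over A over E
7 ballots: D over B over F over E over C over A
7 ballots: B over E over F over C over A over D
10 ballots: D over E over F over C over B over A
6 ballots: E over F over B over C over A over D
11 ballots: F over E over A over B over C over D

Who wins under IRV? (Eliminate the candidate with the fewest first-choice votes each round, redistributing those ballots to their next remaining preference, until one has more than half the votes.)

E

Round 1: A 0, B 16, C 6, D 17, E 12, F 11. A eliminated.
Round 2: B 16, C 6, D 17, E 12, F 11. C eliminated.
Round 3: B 16, D 23, E 12, F 11. F eliminated.
Round 4: B 16, D 23, E 23. B eliminated.
Round 5: D 23, E 39. E has a majority (≥32).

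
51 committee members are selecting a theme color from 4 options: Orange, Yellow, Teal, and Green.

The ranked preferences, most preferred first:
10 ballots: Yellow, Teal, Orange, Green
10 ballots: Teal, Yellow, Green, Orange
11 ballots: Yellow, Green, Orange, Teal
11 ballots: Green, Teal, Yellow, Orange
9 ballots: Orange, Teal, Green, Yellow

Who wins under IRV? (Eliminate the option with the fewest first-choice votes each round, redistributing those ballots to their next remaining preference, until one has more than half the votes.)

Teal

Round 1: Orange 9, Yellow 21, Teal 10, Green 11. Orange eliminated.
Round 2: Yellow 21, Teal 19, Green 11. Green eliminated.
Round 3: Yellow 21, Teal 30. Teal has a majority (≥26).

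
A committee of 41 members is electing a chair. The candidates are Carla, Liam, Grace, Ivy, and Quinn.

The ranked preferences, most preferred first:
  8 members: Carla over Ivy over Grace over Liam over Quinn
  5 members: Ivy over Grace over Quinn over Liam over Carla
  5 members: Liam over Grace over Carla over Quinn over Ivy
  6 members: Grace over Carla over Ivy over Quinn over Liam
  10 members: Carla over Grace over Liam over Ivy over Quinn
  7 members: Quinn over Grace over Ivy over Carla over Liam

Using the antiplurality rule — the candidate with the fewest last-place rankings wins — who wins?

Grace

Last-place votes: Carla 5, Liam 13, Grace 0, Ivy 5, Quinn 18.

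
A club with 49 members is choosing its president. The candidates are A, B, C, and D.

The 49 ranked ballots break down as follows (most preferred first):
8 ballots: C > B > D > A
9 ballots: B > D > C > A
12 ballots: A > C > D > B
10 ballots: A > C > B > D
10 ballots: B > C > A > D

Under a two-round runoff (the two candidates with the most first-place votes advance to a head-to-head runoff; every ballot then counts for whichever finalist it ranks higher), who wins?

Round 1 first-place votes: A 22, B 19, C 8, D 0. A and B advance.
Runoff: A is ranked above B on 22 ballots, B above A on 27.

B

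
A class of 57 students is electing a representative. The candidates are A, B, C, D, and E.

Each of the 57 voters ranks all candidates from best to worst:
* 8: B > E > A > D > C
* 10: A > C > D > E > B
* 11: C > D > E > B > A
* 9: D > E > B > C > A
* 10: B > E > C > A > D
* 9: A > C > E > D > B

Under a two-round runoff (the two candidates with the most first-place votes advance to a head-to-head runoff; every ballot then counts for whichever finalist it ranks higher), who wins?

Round 1 first-place votes: A 19, B 18, C 11, D 9, E 0. A and B advance.
Runoff: A is ranked above B on 19 ballots, B above A on 38.

B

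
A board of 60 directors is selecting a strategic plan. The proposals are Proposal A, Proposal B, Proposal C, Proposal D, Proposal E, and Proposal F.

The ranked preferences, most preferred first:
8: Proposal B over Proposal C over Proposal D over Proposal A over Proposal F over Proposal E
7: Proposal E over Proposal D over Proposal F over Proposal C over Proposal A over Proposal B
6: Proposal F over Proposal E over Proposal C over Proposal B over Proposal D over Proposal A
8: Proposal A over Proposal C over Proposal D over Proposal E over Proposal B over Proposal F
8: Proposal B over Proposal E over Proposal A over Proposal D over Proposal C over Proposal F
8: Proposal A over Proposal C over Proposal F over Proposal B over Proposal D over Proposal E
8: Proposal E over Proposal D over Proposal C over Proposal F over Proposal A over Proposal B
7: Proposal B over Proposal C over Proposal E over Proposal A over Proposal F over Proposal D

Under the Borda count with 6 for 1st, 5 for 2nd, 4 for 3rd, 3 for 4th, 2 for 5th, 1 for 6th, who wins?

Proposal A: 8×3 + 7×2 + 6×1 + 8×6 + 8×4 + 8×6 + 8×2 + 7×3 = 209
Proposal B: 8×6 + 7×1 + 6×3 + 8×2 + 8×6 + 8×3 + 8×1 + 7×6 = 211
Proposal C: 8×5 + 7×3 + 6×4 + 8×5 + 8×2 + 8×5 + 8×4 + 7×5 = 248
Proposal D: 8×4 + 7×5 + 6×2 + 8×4 + 8×3 + 8×2 + 8×5 + 7×1 = 198
Proposal E: 8×1 + 7×6 + 6×5 + 8×3 + 8×5 + 8×1 + 8×6 + 7×4 = 228
Proposal F: 8×2 + 7×4 + 6×6 + 8×1 + 8×1 + 8×4 + 8×3 + 7×2 = 166

Proposal C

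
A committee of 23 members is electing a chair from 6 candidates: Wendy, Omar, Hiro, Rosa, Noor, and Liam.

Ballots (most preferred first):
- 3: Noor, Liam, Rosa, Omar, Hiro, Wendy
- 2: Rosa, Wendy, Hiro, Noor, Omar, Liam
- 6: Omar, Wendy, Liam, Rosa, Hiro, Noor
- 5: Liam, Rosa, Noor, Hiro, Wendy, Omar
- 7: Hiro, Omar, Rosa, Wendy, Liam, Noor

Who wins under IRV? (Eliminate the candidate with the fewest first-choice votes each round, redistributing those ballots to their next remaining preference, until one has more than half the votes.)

Round 1: Wendy 0, Omar 6, Hiro 7, Rosa 2, Noor 3, Liam 5. Wendy eliminated.
Round 2: Omar 6, Hiro 7, Rosa 2, Noor 3, Liam 5. Rosa eliminated.
Round 3: Omar 6, Hiro 9, Noor 3, Liam 5. Noor eliminated.
Round 4: Omar 6, Hiro 9, Liam 8. Omar eliminated.
Round 5: Hiro 9, Liam 14. Liam has a majority (≥12).

Liam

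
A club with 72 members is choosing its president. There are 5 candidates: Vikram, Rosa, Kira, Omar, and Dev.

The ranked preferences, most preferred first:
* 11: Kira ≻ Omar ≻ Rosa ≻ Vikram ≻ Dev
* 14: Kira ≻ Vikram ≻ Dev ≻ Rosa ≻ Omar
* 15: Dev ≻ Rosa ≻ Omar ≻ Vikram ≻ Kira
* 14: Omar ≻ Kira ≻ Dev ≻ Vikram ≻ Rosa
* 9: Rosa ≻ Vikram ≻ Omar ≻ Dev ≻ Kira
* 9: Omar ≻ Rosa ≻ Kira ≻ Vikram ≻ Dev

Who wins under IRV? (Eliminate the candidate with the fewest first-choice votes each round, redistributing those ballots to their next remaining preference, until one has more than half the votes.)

Omar

Round 1: Vikram 0, Rosa 9, Kira 25, Omar 23, Dev 15. Vikram eliminated.
Round 2: Rosa 9, Kira 25, Omar 23, Dev 15. Rosa eliminated.
Round 3: Kira 25, Omar 32, Dev 15. Dev eliminated.
Round 4: Kira 25, Omar 47. Omar has a majority (≥37).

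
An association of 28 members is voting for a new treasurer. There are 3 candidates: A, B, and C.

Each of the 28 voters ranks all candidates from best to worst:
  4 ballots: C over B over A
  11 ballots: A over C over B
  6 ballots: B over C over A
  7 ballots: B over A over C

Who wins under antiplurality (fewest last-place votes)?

C

Last-place votes: A 10, B 11, C 7.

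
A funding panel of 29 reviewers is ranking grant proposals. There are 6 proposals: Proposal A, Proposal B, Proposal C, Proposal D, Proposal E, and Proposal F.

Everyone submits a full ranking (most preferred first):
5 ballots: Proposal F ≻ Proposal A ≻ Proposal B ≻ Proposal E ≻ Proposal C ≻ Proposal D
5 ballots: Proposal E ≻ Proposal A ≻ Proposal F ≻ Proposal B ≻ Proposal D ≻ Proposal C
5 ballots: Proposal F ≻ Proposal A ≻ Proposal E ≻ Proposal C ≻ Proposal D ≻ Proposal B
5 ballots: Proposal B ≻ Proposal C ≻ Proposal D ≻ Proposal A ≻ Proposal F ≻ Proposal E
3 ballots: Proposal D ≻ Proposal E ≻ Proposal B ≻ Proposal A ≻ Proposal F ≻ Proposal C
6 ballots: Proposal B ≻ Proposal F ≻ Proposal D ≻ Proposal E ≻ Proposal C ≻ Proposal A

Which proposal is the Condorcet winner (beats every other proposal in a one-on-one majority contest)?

Proposal F vs Proposal A: 16–13
Proposal F vs Proposal B: 15–14
Proposal F vs Proposal C: 24–5
Proposal F vs Proposal D: 21–8
Proposal F vs Proposal E: 21–8
Proposal F beats every other proposal.

Proposal F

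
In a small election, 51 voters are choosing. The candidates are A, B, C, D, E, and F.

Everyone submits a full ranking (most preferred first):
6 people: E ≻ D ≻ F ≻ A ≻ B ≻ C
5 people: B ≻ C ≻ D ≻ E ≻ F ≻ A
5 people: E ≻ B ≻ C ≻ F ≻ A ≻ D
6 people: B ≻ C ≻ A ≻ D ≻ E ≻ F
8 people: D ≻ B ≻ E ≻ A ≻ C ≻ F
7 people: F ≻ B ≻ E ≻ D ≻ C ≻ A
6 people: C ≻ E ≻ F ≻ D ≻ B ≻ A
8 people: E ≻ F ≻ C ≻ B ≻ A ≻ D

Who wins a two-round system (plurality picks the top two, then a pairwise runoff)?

Round 1 first-place votes: A 0, B 11, C 6, D 8, E 19, F 7. E and B advance.
Runoff: E is ranked above B on 25 ballots, B above E on 26.

B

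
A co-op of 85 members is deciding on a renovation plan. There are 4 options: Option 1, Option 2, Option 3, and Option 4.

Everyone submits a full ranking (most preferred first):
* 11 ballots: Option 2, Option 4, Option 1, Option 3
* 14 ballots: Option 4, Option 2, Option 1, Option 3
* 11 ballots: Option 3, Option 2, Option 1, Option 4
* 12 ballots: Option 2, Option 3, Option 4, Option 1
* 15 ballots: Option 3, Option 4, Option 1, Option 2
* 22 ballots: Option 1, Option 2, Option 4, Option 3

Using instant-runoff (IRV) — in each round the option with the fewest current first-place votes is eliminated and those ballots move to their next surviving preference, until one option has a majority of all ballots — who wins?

Option 2

Round 1: Option 1 22, Option 2 23, Option 3 26, Option 4 14. Option 4 eliminated.
Round 2: Option 1 22, Option 2 37, Option 3 26. Option 1 eliminated.
Round 3: Option 2 59, Option 3 26. Option 2 has a majority (≥43).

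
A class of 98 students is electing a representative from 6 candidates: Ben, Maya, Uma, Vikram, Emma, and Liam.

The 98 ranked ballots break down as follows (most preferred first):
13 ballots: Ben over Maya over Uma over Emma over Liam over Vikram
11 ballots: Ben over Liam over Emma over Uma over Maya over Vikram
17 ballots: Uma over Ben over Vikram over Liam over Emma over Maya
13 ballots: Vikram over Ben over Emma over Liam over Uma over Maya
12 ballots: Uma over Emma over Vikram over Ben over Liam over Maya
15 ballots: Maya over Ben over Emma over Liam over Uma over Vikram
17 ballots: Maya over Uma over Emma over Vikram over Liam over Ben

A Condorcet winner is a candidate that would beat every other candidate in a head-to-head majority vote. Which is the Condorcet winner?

Ben

Ben vs Maya: 66–32
Ben vs Uma: 52–46
Ben vs Vikram: 56–42
Ben vs Emma: 69–29
Ben vs Liam: 81–17
Ben beats every other candidate.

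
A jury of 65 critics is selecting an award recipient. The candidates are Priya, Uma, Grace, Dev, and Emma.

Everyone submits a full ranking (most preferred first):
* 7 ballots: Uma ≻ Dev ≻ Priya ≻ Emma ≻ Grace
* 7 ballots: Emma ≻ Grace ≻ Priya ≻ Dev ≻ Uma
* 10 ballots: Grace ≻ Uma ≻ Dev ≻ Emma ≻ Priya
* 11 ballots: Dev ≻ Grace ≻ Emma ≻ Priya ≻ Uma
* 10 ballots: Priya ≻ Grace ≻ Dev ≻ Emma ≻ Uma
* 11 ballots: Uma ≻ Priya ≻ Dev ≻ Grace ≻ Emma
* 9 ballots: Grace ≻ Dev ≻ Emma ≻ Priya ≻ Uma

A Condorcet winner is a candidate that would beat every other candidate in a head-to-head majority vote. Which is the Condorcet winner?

Grace vs Priya: 37–28
Grace vs Uma: 47–18
Grace vs Dev: 36–29
Grace vs Emma: 51–14
Grace beats every other candidate.

Grace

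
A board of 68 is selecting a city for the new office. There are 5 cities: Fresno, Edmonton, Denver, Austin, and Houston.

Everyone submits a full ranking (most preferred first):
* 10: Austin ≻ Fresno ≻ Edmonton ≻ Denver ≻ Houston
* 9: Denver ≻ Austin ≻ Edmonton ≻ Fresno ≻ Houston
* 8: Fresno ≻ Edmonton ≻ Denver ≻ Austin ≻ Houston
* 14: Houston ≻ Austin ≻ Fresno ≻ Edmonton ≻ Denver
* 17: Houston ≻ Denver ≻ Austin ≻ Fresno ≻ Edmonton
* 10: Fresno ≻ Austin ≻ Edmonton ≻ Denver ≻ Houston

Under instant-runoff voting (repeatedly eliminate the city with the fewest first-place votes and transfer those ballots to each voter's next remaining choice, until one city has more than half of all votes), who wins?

Austin

Round 1: Fresno 18, Edmonton 0, Denver 9, Austin 10, Houston 31. Edmonton eliminated.
Round 2: Fresno 18, Denver 9, Austin 10, Houston 31. Denver eliminated.
Round 3: Fresno 18, Austin 19, Houston 31. Fresno eliminated.
Round 4: Austin 37, Houston 31. Austin has a majority (≥35).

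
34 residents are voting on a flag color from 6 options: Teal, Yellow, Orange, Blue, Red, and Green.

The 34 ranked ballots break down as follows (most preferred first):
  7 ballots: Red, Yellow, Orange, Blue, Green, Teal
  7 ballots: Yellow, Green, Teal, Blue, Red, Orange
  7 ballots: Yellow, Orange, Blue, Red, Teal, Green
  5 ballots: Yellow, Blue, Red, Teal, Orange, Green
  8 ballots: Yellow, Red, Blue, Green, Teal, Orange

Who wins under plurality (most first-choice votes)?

First-place votes: Teal 0, Yellow 27, Orange 0, Blue 0, Red 7, Green 0.

Yellow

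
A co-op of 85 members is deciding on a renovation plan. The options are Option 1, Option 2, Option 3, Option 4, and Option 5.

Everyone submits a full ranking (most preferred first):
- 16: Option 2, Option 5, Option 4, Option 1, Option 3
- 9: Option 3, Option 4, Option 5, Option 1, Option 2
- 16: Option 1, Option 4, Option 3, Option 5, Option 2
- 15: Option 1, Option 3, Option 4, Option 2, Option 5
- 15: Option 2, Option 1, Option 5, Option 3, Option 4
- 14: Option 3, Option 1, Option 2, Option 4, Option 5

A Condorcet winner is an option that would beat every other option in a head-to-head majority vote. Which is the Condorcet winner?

Option 1 vs Option 2: 54–31
Option 1 vs Option 3: 62–23
Option 1 vs Option 4: 60–25
Option 1 vs Option 5: 60–25
Option 1 beats every other option.

Option 1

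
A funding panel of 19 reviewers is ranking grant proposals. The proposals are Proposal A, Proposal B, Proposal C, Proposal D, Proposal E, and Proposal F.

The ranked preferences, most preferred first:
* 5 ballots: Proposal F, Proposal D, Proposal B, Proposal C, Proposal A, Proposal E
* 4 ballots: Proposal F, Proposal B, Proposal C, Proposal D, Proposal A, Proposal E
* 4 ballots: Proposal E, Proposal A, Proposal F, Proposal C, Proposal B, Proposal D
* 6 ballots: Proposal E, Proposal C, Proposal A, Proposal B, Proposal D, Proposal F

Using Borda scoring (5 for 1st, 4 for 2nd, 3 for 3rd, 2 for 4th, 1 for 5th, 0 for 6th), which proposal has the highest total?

Proposal F

Proposal A: 5×1 + 4×1 + 4×4 + 6×3 = 43
Proposal B: 5×3 + 4×4 + 4×1 + 6×2 = 47
Proposal C: 5×2 + 4×3 + 4×2 + 6×4 = 54
Proposal D: 5×4 + 4×2 + 4×0 + 6×1 = 34
Proposal E: 5×0 + 4×0 + 4×5 + 6×5 = 50
Proposal F: 5×5 + 4×5 + 4×3 + 6×0 = 57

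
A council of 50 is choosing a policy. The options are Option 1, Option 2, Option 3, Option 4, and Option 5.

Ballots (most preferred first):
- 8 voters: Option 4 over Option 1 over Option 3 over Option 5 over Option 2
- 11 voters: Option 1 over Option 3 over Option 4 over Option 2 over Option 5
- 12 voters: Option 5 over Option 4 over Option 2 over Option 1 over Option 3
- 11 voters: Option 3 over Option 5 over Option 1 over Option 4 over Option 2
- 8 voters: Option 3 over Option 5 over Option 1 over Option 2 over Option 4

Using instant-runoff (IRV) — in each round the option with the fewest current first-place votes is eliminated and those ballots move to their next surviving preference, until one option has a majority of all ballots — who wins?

Option 1

Round 1: Option 1 11, Option 2 0, Option 3 19, Option 4 8, Option 5 12. Option 2 eliminated.
Round 2: Option 1 11, Option 3 19, Option 4 8, Option 5 12. Option 4 eliminated.
Round 3: Option 1 19, Option 3 19, Option 5 12. Option 5 eliminated.
Round 4: Option 1 31, Option 3 19. Option 1 has a majority (≥26).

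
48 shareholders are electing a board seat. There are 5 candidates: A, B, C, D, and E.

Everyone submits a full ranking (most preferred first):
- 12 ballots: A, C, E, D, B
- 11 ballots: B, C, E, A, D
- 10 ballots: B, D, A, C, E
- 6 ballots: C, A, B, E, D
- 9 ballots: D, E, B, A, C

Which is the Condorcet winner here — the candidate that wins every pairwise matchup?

B vs A: 30–18
B vs C: 30–18
B vs D: 27–21
B vs E: 27–21
B beats every other candidate.

B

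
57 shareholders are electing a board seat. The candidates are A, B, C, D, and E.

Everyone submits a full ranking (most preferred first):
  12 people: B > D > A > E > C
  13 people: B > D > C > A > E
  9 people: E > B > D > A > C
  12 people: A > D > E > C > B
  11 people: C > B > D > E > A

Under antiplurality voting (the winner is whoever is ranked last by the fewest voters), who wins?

D

Last-place votes: A 11, B 12, C 21, D 0, E 13.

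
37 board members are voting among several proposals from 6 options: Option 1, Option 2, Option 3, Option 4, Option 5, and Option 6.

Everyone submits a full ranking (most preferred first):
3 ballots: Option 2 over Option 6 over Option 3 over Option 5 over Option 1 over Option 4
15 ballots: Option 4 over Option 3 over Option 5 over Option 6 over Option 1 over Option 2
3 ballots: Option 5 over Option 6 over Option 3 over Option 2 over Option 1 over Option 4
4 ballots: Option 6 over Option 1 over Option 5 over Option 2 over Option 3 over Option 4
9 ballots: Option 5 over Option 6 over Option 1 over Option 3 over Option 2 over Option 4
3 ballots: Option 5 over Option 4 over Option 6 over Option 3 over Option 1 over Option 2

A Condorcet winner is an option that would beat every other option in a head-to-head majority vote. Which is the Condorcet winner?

Option 5

Option 5 vs Option 1: 33–4
Option 5 vs Option 2: 34–3
Option 5 vs Option 3: 19–18
Option 5 vs Option 4: 22–15
Option 5 vs Option 6: 30–7
Option 5 beats every other option.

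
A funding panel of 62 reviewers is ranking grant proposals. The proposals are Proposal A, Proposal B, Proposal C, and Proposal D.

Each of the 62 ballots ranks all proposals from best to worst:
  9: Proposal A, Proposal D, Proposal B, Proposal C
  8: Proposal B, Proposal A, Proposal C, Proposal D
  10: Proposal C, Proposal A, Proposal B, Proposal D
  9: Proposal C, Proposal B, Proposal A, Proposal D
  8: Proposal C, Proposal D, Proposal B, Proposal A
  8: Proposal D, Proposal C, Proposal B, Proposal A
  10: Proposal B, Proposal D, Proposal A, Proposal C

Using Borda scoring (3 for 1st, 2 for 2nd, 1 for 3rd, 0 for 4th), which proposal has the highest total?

Proposal A: 9×3 + 8×2 + 10×2 + 9×1 + 8×0 + 8×0 + 10×1 = 82
Proposal B: 9×1 + 8×3 + 10×1 + 9×2 + 8×1 + 8×1 + 10×3 = 107
Proposal C: 9×0 + 8×1 + 10×3 + 9×3 + 8×3 + 8×2 + 10×0 = 105
Proposal D: 9×2 + 8×0 + 10×0 + 9×0 + 8×2 + 8×3 + 10×2 = 78

Proposal B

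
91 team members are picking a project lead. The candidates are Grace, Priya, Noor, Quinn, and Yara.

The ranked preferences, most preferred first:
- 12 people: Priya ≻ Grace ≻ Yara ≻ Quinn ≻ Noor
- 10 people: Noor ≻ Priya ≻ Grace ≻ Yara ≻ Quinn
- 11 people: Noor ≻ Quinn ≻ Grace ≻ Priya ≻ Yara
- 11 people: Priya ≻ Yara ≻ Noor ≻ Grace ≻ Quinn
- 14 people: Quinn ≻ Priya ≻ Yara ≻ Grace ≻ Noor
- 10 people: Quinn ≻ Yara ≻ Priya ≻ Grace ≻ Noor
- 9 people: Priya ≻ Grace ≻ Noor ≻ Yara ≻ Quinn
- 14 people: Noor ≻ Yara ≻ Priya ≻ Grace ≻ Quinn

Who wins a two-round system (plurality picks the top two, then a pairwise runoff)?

Round 1 first-place votes: Grace 0, Priya 32, Noor 35, Quinn 24, Yara 0. Noor and Priya advance.
Runoff: Noor is ranked above Priya on 35 ballots, Priya above Noor on 56.

Priya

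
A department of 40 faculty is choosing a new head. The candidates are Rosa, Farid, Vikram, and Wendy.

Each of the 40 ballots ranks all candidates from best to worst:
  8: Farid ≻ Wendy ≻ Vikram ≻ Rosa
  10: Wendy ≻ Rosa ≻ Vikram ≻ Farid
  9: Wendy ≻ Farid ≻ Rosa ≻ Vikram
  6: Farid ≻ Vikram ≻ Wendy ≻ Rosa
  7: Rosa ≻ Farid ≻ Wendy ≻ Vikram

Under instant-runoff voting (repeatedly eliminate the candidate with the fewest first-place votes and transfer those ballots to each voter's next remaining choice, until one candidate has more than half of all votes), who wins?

Round 1: Rosa 7, Farid 14, Vikram 0, Wendy 19. Vikram eliminated.
Round 2: Rosa 7, Farid 14, Wendy 19. Rosa eliminated.
Round 3: Farid 21, Wendy 19. Farid has a majority (≥21).

Farid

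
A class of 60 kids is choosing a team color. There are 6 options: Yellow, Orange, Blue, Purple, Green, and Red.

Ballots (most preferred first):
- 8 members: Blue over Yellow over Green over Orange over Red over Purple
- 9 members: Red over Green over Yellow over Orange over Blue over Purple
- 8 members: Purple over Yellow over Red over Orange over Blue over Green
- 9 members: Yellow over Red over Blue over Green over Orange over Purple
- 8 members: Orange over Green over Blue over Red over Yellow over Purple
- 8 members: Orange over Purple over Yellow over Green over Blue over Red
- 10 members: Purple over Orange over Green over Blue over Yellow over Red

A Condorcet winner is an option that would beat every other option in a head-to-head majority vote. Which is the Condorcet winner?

Yellow vs Orange: 34–26
Yellow vs Blue: 34–26
Yellow vs Purple: 34–26
Yellow vs Green: 33–27
Yellow vs Red: 43–17
Yellow beats every other option.

Yellow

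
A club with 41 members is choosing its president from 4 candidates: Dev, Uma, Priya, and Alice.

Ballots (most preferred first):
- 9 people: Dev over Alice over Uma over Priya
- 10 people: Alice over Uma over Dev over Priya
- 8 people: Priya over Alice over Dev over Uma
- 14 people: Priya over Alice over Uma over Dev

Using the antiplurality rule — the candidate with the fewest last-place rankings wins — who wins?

Last-place votes: Dev 14, Uma 8, Priya 19, Alice 0.

Alice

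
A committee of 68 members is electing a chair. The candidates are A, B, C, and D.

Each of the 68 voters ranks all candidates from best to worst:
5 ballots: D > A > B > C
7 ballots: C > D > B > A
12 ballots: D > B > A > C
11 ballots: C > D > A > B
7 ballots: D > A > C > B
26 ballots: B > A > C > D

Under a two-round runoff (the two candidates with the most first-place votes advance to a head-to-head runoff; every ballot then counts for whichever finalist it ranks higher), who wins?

D

Round 1 first-place votes: A 0, B 26, C 18, D 24. B and D advance.
Runoff: B is ranked above D on 26 ballots, D above B on 42.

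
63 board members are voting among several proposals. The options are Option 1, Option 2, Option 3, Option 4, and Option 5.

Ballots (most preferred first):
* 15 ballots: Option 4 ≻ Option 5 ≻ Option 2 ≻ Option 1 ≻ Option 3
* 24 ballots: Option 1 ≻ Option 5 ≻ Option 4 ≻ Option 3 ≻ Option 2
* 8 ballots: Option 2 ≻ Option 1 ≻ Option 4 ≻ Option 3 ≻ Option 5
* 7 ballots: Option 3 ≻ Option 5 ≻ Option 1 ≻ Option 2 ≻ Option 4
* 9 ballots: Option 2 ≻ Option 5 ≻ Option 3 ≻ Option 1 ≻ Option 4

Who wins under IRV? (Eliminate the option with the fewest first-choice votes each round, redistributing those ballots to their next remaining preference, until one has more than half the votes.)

Option 2

Round 1: Option 1 24, Option 2 17, Option 3 7, Option 4 15, Option 5 0. Option 5 eliminated.
Round 2: Option 1 24, Option 2 17, Option 3 7, Option 4 15. Option 3 eliminated.
Round 3: Option 1 31, Option 2 17, Option 4 15. Option 4 eliminated.
Round 4: Option 1 31, Option 2 32. Option 2 has a majority (≥32).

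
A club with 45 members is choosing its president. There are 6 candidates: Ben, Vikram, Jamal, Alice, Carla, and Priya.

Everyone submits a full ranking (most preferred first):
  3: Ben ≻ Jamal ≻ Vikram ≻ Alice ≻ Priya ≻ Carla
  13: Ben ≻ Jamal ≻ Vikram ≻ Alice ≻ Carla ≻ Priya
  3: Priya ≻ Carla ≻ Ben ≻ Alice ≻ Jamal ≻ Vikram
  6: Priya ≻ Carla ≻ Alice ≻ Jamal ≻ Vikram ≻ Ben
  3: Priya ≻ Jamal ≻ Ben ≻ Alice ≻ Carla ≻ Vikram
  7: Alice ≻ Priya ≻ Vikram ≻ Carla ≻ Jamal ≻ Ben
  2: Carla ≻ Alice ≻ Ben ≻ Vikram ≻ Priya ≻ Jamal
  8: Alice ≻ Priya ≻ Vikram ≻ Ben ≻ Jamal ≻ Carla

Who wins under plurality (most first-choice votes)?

First-place votes: Ben 16, Vikram 0, Jamal 0, Alice 15, Carla 2, Priya 12.

Ben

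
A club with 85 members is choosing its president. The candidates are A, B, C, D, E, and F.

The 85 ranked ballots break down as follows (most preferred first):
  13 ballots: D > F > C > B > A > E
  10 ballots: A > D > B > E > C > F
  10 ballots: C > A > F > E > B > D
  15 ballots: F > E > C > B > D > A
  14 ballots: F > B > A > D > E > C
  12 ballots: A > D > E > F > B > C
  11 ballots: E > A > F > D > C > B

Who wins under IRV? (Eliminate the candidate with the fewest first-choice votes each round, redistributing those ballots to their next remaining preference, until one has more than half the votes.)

Round 1: A 22, B 0, C 10, D 13, E 11, F 29. B eliminated.
Round 2: A 22, C 10, D 13, E 11, F 29. C eliminated.
Round 3: A 32, D 13, E 11, F 29. E eliminated.
Round 4: A 43, D 13, F 29. A has a majority (≥43).

A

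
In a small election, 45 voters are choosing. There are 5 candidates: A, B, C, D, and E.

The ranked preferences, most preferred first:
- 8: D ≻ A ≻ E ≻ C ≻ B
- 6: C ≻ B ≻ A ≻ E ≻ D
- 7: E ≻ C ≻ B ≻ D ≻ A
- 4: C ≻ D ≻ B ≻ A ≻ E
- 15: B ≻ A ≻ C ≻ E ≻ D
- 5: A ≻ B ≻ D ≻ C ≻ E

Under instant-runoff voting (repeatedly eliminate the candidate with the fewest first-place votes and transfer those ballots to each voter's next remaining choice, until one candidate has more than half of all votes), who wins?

Round 1: A 5, B 15, C 10, D 8, E 7. A eliminated.
Round 2: B 20, C 10, D 8, E 7. E eliminated.
Round 3: B 20, C 17, D 8. D eliminated.
Round 4: B 20, C 25. C has a majority (≥23).

C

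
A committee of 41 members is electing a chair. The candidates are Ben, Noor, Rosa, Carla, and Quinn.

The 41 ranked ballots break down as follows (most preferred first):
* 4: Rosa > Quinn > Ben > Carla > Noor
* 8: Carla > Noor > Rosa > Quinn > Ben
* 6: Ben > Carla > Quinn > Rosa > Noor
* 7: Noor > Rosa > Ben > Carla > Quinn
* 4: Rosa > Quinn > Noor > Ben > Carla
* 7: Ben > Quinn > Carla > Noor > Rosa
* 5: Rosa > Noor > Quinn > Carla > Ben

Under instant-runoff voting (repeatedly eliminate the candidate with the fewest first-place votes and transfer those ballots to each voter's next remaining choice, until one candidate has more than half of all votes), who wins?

Round 1: Ben 13, Noor 7, Rosa 13, Carla 8, Quinn 0. Quinn eliminated.
Round 2: Ben 13, Noor 7, Rosa 13, Carla 8. Noor eliminated.
Round 3: Ben 13, Rosa 20, Carla 8. Carla eliminated.
Round 4: Ben 13, Rosa 28. Rosa has a majority (≥21).

Rosa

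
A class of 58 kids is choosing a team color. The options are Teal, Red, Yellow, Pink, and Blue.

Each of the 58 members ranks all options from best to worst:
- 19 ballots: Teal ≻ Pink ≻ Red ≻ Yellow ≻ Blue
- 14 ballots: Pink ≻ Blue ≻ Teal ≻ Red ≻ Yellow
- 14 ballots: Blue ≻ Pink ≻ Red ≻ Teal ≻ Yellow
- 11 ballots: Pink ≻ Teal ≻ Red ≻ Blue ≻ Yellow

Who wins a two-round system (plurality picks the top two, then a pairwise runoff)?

Round 1 first-place votes: Teal 19, Red 0, Yellow 0, Pink 25, Blue 14. Pink and Teal advance.
Runoff: Pink is ranked above Teal on 39 ballots, Teal above Pink on 19.

Pink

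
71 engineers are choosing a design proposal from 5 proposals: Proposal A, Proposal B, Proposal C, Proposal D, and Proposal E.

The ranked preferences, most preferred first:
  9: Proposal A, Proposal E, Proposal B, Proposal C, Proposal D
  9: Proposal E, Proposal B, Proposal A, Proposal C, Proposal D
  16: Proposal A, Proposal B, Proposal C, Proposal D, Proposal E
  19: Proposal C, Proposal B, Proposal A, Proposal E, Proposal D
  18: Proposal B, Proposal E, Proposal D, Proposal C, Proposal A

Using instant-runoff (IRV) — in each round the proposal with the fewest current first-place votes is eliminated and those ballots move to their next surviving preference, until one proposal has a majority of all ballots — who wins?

Round 1: Proposal A 25, Proposal B 18, Proposal C 19, Proposal D 0, Proposal E 9. Proposal D eliminated.
Round 2: Proposal A 25, Proposal B 18, Proposal C 19, Proposal E 9. Proposal E eliminated.
Round 3: Proposal A 25, Proposal B 27, Proposal C 19. Proposal C eliminated.
Round 4: Proposal A 25, Proposal B 46. Proposal B has a majority (≥36).

Proposal B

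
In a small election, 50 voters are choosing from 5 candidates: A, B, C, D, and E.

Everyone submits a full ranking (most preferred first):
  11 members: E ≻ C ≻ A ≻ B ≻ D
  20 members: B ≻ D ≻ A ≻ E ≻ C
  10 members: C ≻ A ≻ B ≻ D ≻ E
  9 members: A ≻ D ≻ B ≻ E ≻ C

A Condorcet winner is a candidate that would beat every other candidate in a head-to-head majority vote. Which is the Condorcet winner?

A vs B: 30–20
A vs C: 29–21
A vs D: 30–20
A vs E: 39–11
A beats every other candidate.

A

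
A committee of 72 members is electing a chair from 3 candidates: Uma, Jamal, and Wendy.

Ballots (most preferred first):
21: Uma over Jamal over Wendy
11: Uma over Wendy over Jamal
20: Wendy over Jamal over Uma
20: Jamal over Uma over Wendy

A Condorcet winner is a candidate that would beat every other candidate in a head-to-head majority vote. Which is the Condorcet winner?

Jamal vs Uma: 40–32
Jamal vs Wendy: 41–31
Jamal beats every other candidate.

Jamal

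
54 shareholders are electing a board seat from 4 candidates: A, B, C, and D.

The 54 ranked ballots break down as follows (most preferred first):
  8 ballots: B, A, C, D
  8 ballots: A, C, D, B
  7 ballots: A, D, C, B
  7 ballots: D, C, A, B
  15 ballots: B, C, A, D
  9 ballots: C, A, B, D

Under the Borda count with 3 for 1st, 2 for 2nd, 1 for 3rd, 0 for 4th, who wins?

A: 8×2 + 8×3 + 7×3 + 7×1 + 15×1 + 9×2 = 101
B: 8×3 + 8×0 + 7×0 + 7×0 + 15×3 + 9×1 = 78
C: 8×1 + 8×2 + 7×1 + 7×2 + 15×2 + 9×3 = 102
D: 8×0 + 8×1 + 7×2 + 7×3 + 15×0 + 9×0 = 43

C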